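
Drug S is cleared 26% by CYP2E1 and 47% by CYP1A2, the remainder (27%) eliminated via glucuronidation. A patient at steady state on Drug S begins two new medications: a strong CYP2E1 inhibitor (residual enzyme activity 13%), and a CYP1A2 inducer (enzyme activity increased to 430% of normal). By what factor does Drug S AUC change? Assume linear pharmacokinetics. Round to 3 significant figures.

0.430

The CYP2E1 pathway (26% of clearance) is reduced to 0.13× activity: 0.26 × 0.13 = 0.0338.
The CYP1A2 pathway (47% of clearance) is boosted to 4.3× activity: 0.47 × 4.3 = 2.021.
The remaining 27% of clearance is unaffected.
CL_new/CL_old = 0.0338 + 2.021 + 0.27 = 2.3248.
Because AUC varies inversely with clearance, the combined effect is 1 / 2.3248 = 0.430.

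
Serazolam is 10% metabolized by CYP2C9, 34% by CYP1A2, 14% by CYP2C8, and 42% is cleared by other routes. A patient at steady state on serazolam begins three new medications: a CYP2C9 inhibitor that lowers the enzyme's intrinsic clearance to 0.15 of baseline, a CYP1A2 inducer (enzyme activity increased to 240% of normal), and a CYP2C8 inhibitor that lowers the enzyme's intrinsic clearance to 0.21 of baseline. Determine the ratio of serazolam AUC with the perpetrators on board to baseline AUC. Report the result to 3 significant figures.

0.781

CYP2C9: 0.1 × 0.15 = 0.015
CYP1A2: 0.34 × 2.4 = 0.816
CYP2C8: 0.14 × 0.21 = 0.0294
Other: 0.42 (unchanged)
Relative clearance = 0.015 + 0.816 + 0.0294 + 0.42 = 1.2804.
AUC ∝ 1/CL: fold-change = 1 / 1.2804 = 0.781.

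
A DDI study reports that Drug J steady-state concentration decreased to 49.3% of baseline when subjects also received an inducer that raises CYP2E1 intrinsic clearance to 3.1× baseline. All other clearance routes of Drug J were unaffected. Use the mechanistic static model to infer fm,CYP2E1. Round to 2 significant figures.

0.49

Let fm be the CYP2E1 fraction. New clearance relative to baseline = fm × 3.1 + (1 − fm).
Steady-state concentration ratio = 1 / (new CL fraction), so new CL fraction = 1 / 0.493 = 2.028.
fm × 3.1 + 1 − fm = 2.028  ⇒  fm × (3.1 − 1) = 1.028  ⇒  fm = 0.49.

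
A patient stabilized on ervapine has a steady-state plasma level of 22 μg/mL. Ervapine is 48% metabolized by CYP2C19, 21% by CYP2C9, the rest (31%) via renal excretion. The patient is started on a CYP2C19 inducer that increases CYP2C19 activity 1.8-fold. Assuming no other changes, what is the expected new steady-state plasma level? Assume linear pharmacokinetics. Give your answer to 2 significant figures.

CYP2C19: 0.48 × 1.8 = 0.864
CYP2C9: 0.21 (unchanged)
Other: 0.31 (unchanged)
New clearance relative to baseline: 0.864 + 0.21 + 0.31 = 1.384.
With dosing unchanged, steady-state plasma level scales as 1/CL: 22 / 1.384 = 16 μg/mL.

16 μg/mL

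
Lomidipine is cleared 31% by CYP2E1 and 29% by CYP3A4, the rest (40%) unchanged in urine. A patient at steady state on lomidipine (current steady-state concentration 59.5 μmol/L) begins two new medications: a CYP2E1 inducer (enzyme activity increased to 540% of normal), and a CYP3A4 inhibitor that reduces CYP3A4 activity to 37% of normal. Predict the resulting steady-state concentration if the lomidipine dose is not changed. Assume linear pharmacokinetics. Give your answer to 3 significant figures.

27.3 μmol/L

The CYP2E1 pathway (31% of clearance) increases to 5.4× activity: 0.31 × 5.4 = 1.674.
The CYP3A4 pathway (29% of clearance) falls to 0.37× activity: 0.29 × 0.37 = 0.1073.
Non-CYP routes (40%) are unchanged.
Relative clearance = 1.674 + 0.1073 + 0.4 = 2.1813.
Dividing the baseline by the relative clearance: 59.5 / 2.1813 = 27.3 μmol/L.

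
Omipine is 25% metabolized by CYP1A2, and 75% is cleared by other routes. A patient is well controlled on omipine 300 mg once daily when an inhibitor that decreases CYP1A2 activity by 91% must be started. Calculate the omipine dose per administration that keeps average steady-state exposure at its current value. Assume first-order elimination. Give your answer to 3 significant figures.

The CYP1A2 pathway (25% of clearance) falls to 0.09× activity: 0.25 × 0.09 = 0.0225.
The remaining 75% of clearance is unaffected.
CL_new/CL_old = 0.0225 + 0.75 = 0.7725.
Exposure is unchanged when dose changes in proportion to clearance. New dose = 300 mg × 0.7725 = 232 mg.

232 mg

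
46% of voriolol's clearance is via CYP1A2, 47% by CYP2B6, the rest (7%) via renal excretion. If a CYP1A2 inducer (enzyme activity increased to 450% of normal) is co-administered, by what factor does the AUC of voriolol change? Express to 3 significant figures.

0.383

The CYP1A2 pathway (46% of clearance) rises to 4.5× activity: 0.46 × 4.5 = 2.07.
CYP2B6 (47%) and the residual 7% are unaffected.
CL_new/CL_old = 2.07 + 0.47 + 0.07 = 2.61.
Since AUC ∝ 1/CL, the ratio is 1 / 2.61 = 0.383.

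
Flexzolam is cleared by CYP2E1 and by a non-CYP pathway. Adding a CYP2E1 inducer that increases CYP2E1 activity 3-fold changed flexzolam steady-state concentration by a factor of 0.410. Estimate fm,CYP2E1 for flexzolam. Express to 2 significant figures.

Let fm be the CYP2E1 fraction. New clearance relative to baseline = fm × 3 + (1 − fm).
Steady-state concentration ratio = 1 / (new CL fraction), so new CL fraction = 1 / 0.410 = 2.439.
fm × 3 + 1 − fm = 2.439  ⇒  fm × (3 − 1) = 1.439  ⇒  fm = 0.72.

0.72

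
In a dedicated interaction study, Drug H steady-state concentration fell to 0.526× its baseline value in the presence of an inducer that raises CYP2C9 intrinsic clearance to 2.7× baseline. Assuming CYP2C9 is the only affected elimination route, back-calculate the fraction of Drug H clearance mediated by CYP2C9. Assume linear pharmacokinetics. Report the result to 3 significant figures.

Write x for the fraction cleared via CYP2C9. The observed steady-state concentration change means clearance rose to 1/0.526 = 1.901 of baseline.
Setting x·2.7 + (1 − x) = 1.901 and solving: x = (1.901 − 1)/(2.7 − 1) = 0.530.

0.530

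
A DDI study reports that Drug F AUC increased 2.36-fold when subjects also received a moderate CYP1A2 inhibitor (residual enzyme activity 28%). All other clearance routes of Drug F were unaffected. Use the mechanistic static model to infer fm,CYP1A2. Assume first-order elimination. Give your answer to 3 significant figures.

0.800

Call the CYP1A2 fraction fm. After the interaction, CL_new/CL_old = fm × 0.28 + (1 − fm).
AUC ratio = 1 / (new CL fraction), so new CL fraction = 1 / 2.36 = 0.4237.
fm × 0.28 + 1 − fm = 0.4237  ⇒  fm × (0.28 − 1) = −0.5763  ⇒  fm = 0.800.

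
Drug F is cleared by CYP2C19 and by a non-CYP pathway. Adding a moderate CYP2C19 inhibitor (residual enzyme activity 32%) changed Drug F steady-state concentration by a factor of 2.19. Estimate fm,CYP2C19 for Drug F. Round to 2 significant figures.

CL'/CL = 1 / 2.19 = 0.4566
0.32·fm + (1 − fm) = 0.4566
fm = (0.4566 − 1) / (0.32 − 1) = 0.80

0.80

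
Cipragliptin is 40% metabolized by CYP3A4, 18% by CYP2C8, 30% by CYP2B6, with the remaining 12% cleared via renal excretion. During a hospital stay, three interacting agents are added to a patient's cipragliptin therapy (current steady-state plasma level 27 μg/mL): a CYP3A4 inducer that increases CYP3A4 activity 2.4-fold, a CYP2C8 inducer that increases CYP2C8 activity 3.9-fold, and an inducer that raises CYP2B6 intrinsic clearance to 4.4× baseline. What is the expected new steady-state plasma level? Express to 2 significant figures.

The CYP3A4 pathway (40% of clearance) rises to 2.4× activity: 0.4 × 2.4 = 0.96.
The CYP2C8 pathway (18% of clearance) increases to 3.9× activity: 0.18 × 3.9 = 0.702.
The CYP2B6 pathway (30% of clearance) rises to 4.4× activity: 0.3 × 4.4 = 1.32.
The remaining 12% of clearance is unaffected.
New clearance relative to baseline: 0.96 + 0.702 + 1.32 + 0.12 = 3.102.
New steady-state plasma level = 27 / 3.102 = 8.7 μg/mL (concentration scales inversely with clearance).

8.7 μg/mL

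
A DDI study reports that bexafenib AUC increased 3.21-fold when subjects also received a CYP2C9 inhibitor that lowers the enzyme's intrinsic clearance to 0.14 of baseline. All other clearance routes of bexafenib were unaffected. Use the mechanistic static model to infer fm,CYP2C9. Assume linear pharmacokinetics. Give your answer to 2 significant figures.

0.80

CL'/CL = 1 / 3.21 = 0.3115
0.14·fm + (1 − fm) = 0.3115
fm = (0.3115 − 1) / (0.14 − 1) = 0.80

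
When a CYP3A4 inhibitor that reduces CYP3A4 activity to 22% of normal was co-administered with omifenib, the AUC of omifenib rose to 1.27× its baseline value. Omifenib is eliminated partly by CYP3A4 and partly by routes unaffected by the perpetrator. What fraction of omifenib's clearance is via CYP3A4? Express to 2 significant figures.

0.27

Let fm be the CYP3A4 fraction. New clearance relative to baseline = fm × 0.22 + (1 − fm).
AUC ratio = 1 / (new CL fraction), so new CL fraction = 1 / 1.27 = 0.7874.
fm × 0.22 + 1 − fm = 0.7874  ⇒  fm × (0.22 − 1) = −0.2126  ⇒  fm = 0.27.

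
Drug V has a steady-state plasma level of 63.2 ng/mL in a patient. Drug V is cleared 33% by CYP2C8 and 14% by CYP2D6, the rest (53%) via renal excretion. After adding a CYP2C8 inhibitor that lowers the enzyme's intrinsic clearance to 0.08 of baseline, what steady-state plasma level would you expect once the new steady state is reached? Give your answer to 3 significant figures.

90.8 ng/mL

CYP2C8: 0.33 × 0.08 = 0.0264
CYP2D6: 0.14 (unchanged)
Other: 0.53 (unchanged)
Relative clearance = 0.0264 + 0.14 + 0.53 = 0.6964.
New steady-state plasma level = baseline ÷ relative clearance = 63.2 / 0.6964 = 90.8 ng/mL.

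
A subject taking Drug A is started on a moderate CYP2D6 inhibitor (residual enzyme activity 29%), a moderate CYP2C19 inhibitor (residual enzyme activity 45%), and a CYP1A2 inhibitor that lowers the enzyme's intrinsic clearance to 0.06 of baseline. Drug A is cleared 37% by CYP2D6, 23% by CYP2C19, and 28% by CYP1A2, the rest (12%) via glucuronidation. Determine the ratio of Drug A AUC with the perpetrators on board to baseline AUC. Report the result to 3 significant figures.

The CYP2D6 pathway (37% of clearance) drops to 0.29× activity: 0.37 × 0.29 = 0.1073.
The CYP2C19 pathway (23% of clearance) drops to 0.45× activity: 0.23 × 0.45 = 0.1035.
The CYP1A2 pathway (28% of clearance) drops to 0.06× activity: 0.28 × 0.06 = 0.0168.
The remaining 12% of clearance is unaffected.
CL_new/CL_old = 0.1073 + 0.1035 + 0.0168 + 0.12 = 0.3476.
Net AUC ratio = 1 / 0.3476 = 2.88.

2.88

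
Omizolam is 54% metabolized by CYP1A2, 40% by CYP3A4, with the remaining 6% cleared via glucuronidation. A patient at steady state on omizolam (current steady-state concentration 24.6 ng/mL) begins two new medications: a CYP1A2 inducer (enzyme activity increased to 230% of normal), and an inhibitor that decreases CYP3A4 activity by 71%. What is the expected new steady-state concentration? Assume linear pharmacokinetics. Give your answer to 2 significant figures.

17 ng/mL

The CYP1A2 pathway (54% of clearance) is boosted to 2.3× activity: 0.54 × 2.3 = 1.242.
The CYP3A4 pathway (40% of clearance) is reduced to 0.29× activity: 0.4 × 0.29 = 0.116.
Non-CYP routes (6%) are unchanged.
Relative clearance = 1.242 + 0.116 + 0.06 = 1.418.
New steady-state concentration = 24.6 / 1.418 = 17 ng/mL (concentration scales inversely with clearance).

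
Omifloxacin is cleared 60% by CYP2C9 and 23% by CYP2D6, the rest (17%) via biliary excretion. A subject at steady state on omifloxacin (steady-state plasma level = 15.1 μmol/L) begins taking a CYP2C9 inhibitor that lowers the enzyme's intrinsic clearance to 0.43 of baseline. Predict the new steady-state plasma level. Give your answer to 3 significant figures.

The CYP2C9 pathway (60% of clearance) drops to 0.43× activity: 0.6 × 0.43 = 0.258.
CYP2D6 (23%) and the residual 17% are unaffected.
New clearance relative to baseline: 0.258 + 0.23 + 0.17 = 0.658.
New steady-state plasma level = baseline ÷ relative clearance = 15.1 / 0.658 = 22.9 μmol/L.

22.9 μmol/L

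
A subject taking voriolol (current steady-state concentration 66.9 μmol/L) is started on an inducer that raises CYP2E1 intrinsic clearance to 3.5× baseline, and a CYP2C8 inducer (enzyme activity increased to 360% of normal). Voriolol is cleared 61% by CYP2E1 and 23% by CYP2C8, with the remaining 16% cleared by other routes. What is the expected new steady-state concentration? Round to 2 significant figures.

CYP2E1: 0.61 × 3.5 = 2.135
CYP2C8: 0.23 × 3.6 = 0.828
Other: 0.16 (unchanged)
New clearance relative to baseline: 2.135 + 0.828 + 0.16 = 3.123.
New steady-state concentration = 66.9 / 3.123 = 21 μmol/L (concentration scales inversely with clearance).

21 μmol/L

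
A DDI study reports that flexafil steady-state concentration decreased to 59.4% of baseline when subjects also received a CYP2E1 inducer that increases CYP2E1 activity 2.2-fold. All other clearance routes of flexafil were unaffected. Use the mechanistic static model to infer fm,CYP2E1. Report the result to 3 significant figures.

0.570

Write x for the fraction cleared via CYP2E1. The observed steady-state concentration change means clearance rose to 1/0.594 = 1.684 of baseline.
Setting x·2.2 + (1 − x) = 1.684 and solving: x = (1.684 − 1)/(2.2 − 1) = 0.570.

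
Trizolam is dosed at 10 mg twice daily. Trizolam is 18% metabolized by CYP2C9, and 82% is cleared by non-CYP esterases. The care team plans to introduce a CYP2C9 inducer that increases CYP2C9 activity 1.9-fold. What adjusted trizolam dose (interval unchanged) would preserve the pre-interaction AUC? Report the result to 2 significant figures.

The CYP2C9 pathway (18% of clearance) is boosted to 1.9× activity: 0.18 × 1.9 = 0.342.
Non-CYP routes (82%) are unchanged.
New clearance relative to baseline: 0.342 + 0.82 = 1.162.
To maintain the same steady-state level, dose must scale with clearance: new dose = 10 × 1.162 = 12 mg.

12 mg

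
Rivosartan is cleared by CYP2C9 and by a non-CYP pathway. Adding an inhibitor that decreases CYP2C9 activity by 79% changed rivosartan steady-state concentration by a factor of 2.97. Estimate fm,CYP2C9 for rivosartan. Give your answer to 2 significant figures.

CL'/CL = 1 / 2.97 = 0.3367
0.21·fm + (1 − fm) = 0.3367
fm = (0.3367 − 1) / (0.21 − 1) = 0.84

0.84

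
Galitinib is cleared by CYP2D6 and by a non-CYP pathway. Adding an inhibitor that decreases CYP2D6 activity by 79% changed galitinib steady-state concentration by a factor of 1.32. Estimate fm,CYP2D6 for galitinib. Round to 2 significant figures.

0.31

CL'/CL = 1 / 1.32 = 0.7576
0.21·fm + (1 − fm) = 0.7576
fm = (0.7576 − 1) / (0.21 − 1) = 0.31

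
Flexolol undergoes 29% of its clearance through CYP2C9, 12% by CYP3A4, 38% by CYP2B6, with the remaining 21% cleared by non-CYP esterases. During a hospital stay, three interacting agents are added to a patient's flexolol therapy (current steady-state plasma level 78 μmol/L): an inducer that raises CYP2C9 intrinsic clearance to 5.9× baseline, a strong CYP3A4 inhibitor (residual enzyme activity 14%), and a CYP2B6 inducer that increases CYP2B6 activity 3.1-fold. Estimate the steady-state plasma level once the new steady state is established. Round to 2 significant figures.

25 μmol/L

The CYP2C9 pathway (29% of clearance) is boosted to 5.9× activity: 0.29 × 5.9 = 1.711.
The CYP3A4 pathway (12% of clearance) falls to 0.14× activity: 0.12 × 0.14 = 0.0168.
The CYP2B6 pathway (38% of clearance) is boosted to 3.1× activity: 0.38 × 3.1 = 1.178.
The remaining 21% of clearance is unaffected.
CL_new/CL_old = 1.711 + 0.0168 + 1.178 + 0.21 = 3.1158.
New steady-state plasma level = 78 / 3.1158 = 25 μmol/L (concentration scales inversely with clearance).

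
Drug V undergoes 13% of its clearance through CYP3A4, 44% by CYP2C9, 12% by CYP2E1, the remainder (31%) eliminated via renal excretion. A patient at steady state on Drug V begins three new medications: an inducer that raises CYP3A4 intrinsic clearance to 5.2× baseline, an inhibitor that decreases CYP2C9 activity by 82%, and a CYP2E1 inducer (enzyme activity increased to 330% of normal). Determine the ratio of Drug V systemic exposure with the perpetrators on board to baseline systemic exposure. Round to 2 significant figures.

CYP3A4: 0.13 × 5.2 = 0.676
CYP2C9: 0.44 × 0.18 = 0.0792
CYP2E1: 0.12 × 3.3 = 0.396
Other: 0.31 (unchanged)
New clearance relative to baseline: 0.676 + 0.0792 + 0.396 + 0.31 = 1.4612.
Because systemic exposure varies inversely with clearance, the combined effect is 1 / 1.4612 = 0.68.

0.68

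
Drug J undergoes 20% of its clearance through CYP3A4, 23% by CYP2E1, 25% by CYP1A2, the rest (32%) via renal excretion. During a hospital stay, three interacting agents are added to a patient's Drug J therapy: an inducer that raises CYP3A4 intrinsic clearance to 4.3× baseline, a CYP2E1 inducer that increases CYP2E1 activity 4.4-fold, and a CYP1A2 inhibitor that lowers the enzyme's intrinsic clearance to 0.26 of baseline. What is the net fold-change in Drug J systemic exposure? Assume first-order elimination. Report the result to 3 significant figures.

CYP3A4: 0.2 × 4.3 = 0.86
CYP2E1: 0.23 × 4.4 = 1.012
CYP1A2: 0.25 × 0.26 = 0.065
Other: 0.32 (unchanged)
Relative clearance = 0.86 + 1.012 + 0.065 + 0.32 = 2.257.
Because systemic exposure varies inversely with clearance, the combined effect is 1 / 2.257 = 0.443.

0.443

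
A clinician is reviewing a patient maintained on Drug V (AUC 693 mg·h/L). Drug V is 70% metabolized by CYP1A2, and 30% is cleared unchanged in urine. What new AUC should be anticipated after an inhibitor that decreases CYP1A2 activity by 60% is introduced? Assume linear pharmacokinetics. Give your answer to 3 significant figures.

1.19 × 10³ mg·h/L

CYP1A2: 0.7 × 0.4 = 0.28
Other: 0.3 (unchanged)
New clearance relative to baseline: 0.28 + 0.3 = 0.58.
With dosing unchanged, AUC scales as 1/CL: 693 / 0.58 = 1.19 × 10³ mg·h/L.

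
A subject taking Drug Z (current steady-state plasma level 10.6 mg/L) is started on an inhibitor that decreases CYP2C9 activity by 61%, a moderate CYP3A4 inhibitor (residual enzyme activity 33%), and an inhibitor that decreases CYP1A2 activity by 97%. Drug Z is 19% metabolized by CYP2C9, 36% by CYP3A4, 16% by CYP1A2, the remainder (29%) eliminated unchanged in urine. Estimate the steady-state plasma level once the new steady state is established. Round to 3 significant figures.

The CYP2C9 pathway (19% of clearance) falls to 0.39× activity: 0.19 × 0.39 = 0.0741.
The CYP3A4 pathway (36% of clearance) is reduced to 0.33× activity: 0.36 × 0.33 = 0.1188.
The CYP1A2 pathway (16% of clearance) drops to 0.03× activity: 0.16 × 0.03 = 0.0048.
Non-CYP routes (29%) are unchanged.
New clearance relative to baseline: 0.0741 + 0.1188 + 0.0048 + 0.29 = 0.4877.
New steady-state plasma level = 10.6 / 0.4877 = 21.7 mg/L (concentration scales inversely with clearance).

21.7 mg/L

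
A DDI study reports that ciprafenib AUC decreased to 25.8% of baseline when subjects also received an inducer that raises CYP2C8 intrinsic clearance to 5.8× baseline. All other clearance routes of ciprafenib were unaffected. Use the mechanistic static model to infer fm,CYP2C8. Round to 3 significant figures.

0.599

CL'/CL = 1 / 0.258 = 3.876
5.8·fm + (1 − fm) = 3.876
fm = (3.876 − 1) / (5.8 − 1) = 0.599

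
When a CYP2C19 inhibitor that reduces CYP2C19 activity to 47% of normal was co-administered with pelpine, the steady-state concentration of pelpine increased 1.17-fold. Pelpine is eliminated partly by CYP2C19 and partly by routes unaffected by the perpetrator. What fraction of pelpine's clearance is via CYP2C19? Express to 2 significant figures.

Write x for the fraction cleared via CYP2C19. The observed steady-state concentration change means clearance fell to 1/1.17 = 0.8547 of baseline.
Setting x·0.47 + (1 − x) = 0.8547 and solving: x = (0.8547 − 1)/(0.47 − 1) = 0.27.

0.27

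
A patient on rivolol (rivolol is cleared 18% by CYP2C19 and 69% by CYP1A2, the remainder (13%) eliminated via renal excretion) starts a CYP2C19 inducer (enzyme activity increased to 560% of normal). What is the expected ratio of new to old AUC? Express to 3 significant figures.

The CYP2C19 pathway (18% of clearance) is boosted to 5.6× activity: 0.18 × 5.6 = 1.008.
CYP1A2 (69%) and the residual 13% are unaffected.
CL_new/CL_old = 1.008 + 0.69 + 0.13 = 1.828.
Since AUC ∝ 1/CL, the ratio is 1 / 1.828 = 0.547.

0.547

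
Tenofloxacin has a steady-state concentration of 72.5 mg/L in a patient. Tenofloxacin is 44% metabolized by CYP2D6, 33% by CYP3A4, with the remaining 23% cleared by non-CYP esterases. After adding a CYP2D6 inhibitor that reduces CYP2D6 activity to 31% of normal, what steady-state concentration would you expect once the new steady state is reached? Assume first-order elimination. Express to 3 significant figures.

104 mg/L

The CYP2D6 pathway (44% of clearance) is reduced to 0.31× activity: 0.44 × 0.31 = 0.1364.
CYP3A4 (33%) and the residual 23% are unaffected.
Relative clearance = 0.1364 + 0.33 + 0.23 = 0.6964.
With dosing unchanged, steady-state concentration scales as 1/CL: 72.5 / 0.6964 = 104 mg/L.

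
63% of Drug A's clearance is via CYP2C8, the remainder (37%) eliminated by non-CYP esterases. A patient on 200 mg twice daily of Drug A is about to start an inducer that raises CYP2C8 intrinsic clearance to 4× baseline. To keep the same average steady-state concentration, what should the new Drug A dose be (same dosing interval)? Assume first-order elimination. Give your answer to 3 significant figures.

578 mg

CYP2C8: 0.63 × 4 = 2.52
Other: 0.37 (unchanged)
CL_new/CL_old = 2.52 + 0.37 = 2.89.
Css,avg = (dose rate)/CL, so holding Css fixed requires dose ∝ CL: 200 × 2.89 = 578 mg.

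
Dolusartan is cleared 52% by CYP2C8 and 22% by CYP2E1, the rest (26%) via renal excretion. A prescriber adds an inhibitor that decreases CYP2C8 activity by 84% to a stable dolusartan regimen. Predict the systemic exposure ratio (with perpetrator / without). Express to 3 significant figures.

The CYP2C8 pathway (52% of clearance) is reduced to 0.16× activity: 0.52 × 0.16 = 0.0832.
CYP2E1 (22%) and the residual 26% are unaffected.
New clearance relative to baseline: 0.0832 + 0.22 + 0.26 = 0.5632.
Systemic exposure is inversely proportional to clearance, so the fold-change is 1 / 0.5632 = 1.78.

1.78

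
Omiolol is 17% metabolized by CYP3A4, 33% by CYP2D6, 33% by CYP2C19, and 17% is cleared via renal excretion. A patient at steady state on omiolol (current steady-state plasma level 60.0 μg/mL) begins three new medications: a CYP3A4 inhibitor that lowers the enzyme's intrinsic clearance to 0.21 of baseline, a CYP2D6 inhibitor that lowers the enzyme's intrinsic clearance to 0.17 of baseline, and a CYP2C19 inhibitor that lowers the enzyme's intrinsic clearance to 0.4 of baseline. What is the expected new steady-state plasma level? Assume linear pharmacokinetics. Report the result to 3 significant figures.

152 μg/mL

CYP3A4: 0.17 × 0.21 = 0.0357
CYP2D6: 0.33 × 0.17 = 0.0561
CYP2C19: 0.33 × 0.4 = 0.132
Other: 0.17 (unchanged)
New clearance relative to baseline: 0.0357 + 0.0561 + 0.132 + 0.17 = 0.3938.
New steady-state plasma level = 60.0 / 0.3938 = 152 μg/mL (concentration scales inversely with clearance).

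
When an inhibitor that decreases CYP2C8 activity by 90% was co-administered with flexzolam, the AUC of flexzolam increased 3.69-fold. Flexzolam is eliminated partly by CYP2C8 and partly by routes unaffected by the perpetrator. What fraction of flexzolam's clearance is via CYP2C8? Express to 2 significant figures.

0.81

Call the CYP2C8 fraction fm. After the interaction, CL_new/CL_old = fm × 0.1 + (1 − fm).
AUC ratio = 1 / (new CL fraction), so new CL fraction = 1 / 3.69 = 0.271.
fm × 0.1 + 1 − fm = 0.271  ⇒  fm × (0.1 − 1) = −0.729  ⇒  fm = 0.81.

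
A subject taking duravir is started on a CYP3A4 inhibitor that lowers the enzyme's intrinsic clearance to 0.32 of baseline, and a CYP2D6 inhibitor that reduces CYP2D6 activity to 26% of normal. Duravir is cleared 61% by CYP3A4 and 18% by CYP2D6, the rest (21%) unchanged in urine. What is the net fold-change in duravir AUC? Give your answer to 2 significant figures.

The CYP3A4 pathway (61% of clearance) falls to 0.32× activity: 0.61 × 0.32 = 0.1952.
The CYP2D6 pathway (18% of clearance) is reduced to 0.26× activity: 0.18 × 0.26 = 0.0468.
Non-CYP routes (21%) are unchanged.
New clearance relative to baseline: 0.1952 + 0.0468 + 0.21 = 0.452.
Because AUC varies inversely with clearance, the combined effect is 1 / 0.452 = 2.2.

2.2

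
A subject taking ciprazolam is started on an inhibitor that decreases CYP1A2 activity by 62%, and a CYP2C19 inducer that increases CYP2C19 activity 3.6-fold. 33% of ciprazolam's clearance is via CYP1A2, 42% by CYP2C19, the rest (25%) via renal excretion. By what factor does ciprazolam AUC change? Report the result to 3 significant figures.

0.530

CYP1A2: 0.33 × 0.38 = 0.1254
CYP2C19: 0.42 × 3.6 = 1.512
Other: 0.25 (unchanged)
Relative clearance = 0.1254 + 1.512 + 0.25 = 1.8874.
Net AUC ratio = 1 / 1.8874 = 0.530.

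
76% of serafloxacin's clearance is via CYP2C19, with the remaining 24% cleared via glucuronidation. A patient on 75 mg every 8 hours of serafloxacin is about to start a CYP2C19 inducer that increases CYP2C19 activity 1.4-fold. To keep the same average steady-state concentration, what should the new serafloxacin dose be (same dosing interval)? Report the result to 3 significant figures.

CYP2C19: 0.76 × 1.4 = 1.064
Other: 0.24 (unchanged)
CL_new/CL_old = 1.064 + 0.24 = 1.304.
To maintain the same steady-state level, dose must scale with clearance: new dose = 75 × 1.304 = 97.8 mg.

97.8 mg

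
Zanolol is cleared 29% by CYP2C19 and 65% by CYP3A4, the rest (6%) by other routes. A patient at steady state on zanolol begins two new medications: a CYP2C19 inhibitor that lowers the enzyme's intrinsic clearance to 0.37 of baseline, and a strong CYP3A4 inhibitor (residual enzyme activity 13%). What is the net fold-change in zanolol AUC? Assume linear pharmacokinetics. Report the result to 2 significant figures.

The CYP2C19 pathway (29% of clearance) drops to 0.37× activity: 0.29 × 0.37 = 0.1073.
The CYP3A4 pathway (65% of clearance) is reduced to 0.13× activity: 0.65 × 0.13 = 0.0845.
Non-CYP routes (6%) are unchanged.
CL_new/CL_old = 0.1073 + 0.0845 + 0.06 = 0.2518.
AUC ∝ 1/CL: fold-change = 1 / 0.2518 = 4.0.

4.0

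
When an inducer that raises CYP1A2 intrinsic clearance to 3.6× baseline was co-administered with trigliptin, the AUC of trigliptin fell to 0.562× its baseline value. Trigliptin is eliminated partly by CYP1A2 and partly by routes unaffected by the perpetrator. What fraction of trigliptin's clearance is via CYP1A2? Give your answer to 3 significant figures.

0.300

Let x = fm,CYP1A2. Because AUC ∝ 1/CL, relative clearance rose to 1/0.562 = 1.779.
Only the CYP1A2 route changed, so 1.779 = x·3.6 + (1 − x), giving x = 0.300.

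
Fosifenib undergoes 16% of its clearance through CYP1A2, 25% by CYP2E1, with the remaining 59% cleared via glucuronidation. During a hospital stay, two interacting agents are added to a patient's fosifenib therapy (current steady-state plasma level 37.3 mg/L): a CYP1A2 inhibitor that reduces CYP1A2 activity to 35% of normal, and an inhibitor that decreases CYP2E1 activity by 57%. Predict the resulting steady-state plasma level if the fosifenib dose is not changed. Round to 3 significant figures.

CYP1A2: 0.16 × 0.35 = 0.056
CYP2E1: 0.25 × 0.43 = 0.1075
Other: 0.59 (unchanged)
CL_new/CL_old = 0.056 + 0.1075 + 0.59 = 0.7535.
New steady-state plasma level = 37.3 / 0.7535 = 49.5 mg/L (concentration scales inversely with clearance).

49.5 mg/L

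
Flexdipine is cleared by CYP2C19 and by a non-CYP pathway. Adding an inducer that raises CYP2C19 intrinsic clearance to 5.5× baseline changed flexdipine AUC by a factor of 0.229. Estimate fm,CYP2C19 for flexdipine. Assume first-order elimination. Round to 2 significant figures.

Call the CYP2C19 fraction fm. After the interaction, CL_new/CL_old = fm × 5.5 + (1 − fm).
AUC ratio = 1 / (new CL fraction), so new CL fraction = 1 / 0.229 = 4.367.
fm × 5.5 + 1 − fm = 4.367  ⇒  fm × (5.5 − 1) = 3.367  ⇒  fm = 0.75.

0.75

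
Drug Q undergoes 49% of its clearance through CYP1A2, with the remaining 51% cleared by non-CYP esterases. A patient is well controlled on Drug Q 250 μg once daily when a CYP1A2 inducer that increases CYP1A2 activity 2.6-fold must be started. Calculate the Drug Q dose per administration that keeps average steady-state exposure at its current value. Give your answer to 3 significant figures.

The CYP1A2 pathway (49% of clearance) increases to 2.6× activity: 0.49 × 2.6 = 1.274.
The remaining 51% of clearance is unaffected.
New clearance relative to baseline: 1.274 + 0.51 = 1.784.
Css,avg = (dose rate)/CL, so holding Css fixed requires dose ∝ CL: 250 × 1.784 = 446 μg.

446 μg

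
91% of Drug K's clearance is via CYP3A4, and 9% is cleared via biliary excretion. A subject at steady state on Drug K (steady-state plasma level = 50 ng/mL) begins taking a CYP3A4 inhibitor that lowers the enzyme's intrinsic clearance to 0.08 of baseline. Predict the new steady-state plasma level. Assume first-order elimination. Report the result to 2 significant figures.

The CYP3A4 pathway (91% of clearance) drops to 0.08× activity: 0.91 × 0.08 = 0.0728.
Non-CYP routes (9%) are unchanged.
CL_new/CL_old = 0.0728 + 0.09 = 0.1628.
With dosing unchanged, steady-state plasma level scales as 1/CL: 50 / 0.1628 = 3.1 × 10² ng/mL.

3.1 × 10² ng/mL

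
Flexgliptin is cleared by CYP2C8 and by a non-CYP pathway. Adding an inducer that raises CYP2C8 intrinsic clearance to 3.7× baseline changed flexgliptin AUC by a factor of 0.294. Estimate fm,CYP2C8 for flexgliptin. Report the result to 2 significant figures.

0.89

Let x = fm,CYP2C8. Because AUC ∝ 1/CL, relative clearance rose to 1/0.294 = 3.401.
Setting x·3.7 + (1 − x) = 3.401 and solving: x = (3.401 − 1)/(3.7 − 1) = 0.89.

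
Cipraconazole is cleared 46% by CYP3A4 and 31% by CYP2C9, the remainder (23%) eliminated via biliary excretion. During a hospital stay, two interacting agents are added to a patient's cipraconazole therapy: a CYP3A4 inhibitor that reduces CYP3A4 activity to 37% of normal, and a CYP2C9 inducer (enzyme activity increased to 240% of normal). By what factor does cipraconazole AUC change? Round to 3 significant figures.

The CYP3A4 pathway (46% of clearance) falls to 0.37× activity: 0.46 × 0.37 = 0.1702.
The CYP2C9 pathway (31% of clearance) is boosted to 2.4× activity: 0.31 × 2.4 = 0.744.
Non-CYP routes (23%) are unchanged.
CL_new/CL_old = 0.1702 + 0.744 + 0.23 = 1.1442.
Because AUC varies inversely with clearance, the combined effect is 1 / 1.1442 = 0.874.

0.874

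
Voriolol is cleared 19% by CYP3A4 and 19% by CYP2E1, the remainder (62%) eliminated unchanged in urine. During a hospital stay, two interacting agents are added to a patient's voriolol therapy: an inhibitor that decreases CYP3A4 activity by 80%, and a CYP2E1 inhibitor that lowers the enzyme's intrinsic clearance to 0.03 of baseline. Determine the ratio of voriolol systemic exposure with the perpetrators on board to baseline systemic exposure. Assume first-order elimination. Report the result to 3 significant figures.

1.51

The CYP3A4 pathway (19% of clearance) is reduced to 0.2× activity: 0.19 × 0.2 = 0.038.
The CYP2E1 pathway (19% of clearance) falls to 0.03× activity: 0.19 × 0.03 = 0.0057.
The remaining 62% of clearance is unaffected.
Relative clearance = 0.038 + 0.0057 + 0.62 = 0.6637.
Systemic exposure ∝ 1/CL: fold-change = 1 / 0.6637 = 1.51.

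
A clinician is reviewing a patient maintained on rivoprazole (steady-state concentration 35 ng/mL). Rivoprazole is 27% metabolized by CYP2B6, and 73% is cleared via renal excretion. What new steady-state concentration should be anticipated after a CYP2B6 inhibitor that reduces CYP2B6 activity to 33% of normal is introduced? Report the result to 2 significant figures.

The CYP2B6 pathway (27% of clearance) drops to 0.33× activity: 0.27 × 0.33 = 0.0891.
The remaining 73% of clearance is unaffected.
CL_new/CL_old = 0.0891 + 0.73 = 0.8191.
With dosing unchanged, steady-state concentration scales as 1/CL: 35 / 0.8191 = 43 ng/mL.

43 ng/mL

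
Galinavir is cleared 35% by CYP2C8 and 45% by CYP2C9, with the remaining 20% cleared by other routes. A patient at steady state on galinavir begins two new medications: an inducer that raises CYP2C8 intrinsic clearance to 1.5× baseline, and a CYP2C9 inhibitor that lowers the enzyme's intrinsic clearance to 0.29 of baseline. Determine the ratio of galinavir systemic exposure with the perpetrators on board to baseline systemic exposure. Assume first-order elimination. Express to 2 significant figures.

The CYP2C8 pathway (35% of clearance) rises to 1.5× activity: 0.35 × 1.5 = 0.525.
The CYP2C9 pathway (45% of clearance) falls to 0.29× activity: 0.45 × 0.29 = 0.1305.
Non-CYP routes (20%) are unchanged.
Relative clearance = 0.525 + 0.1305 + 0.2 = 0.8555.
Because systemic exposure varies inversely with clearance, the combined effect is 1 / 0.8555 = 1.2.

1.2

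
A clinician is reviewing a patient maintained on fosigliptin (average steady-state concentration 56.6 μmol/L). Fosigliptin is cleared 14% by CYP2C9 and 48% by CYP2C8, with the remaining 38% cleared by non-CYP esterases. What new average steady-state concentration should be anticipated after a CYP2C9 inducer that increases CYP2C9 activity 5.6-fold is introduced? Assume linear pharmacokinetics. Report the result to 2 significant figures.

The CYP2C9 pathway (14% of clearance) rises to 5.6× activity: 0.14 × 5.6 = 0.784.
CYP2C8 (48%) and the residual 38% are unaffected.
New clearance relative to baseline: 0.784 + 0.48 + 0.38 = 1.644.
With dosing unchanged, average steady-state concentration scales as 1/CL: 56.6 / 1.644 = 34 μmol/L.

34 μmol/L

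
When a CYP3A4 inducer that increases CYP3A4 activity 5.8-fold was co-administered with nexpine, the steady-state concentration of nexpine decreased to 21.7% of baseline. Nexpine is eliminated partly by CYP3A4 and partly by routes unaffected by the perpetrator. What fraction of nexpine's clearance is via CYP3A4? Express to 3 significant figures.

Write x for the fraction cleared via CYP3A4. The observed steady-state concentration change means clearance rose to 1/0.217 = 4.608 of baseline.
Only the CYP3A4 route changed, so 4.608 = x·5.8 + (1 − x), giving x = 0.752.

0.752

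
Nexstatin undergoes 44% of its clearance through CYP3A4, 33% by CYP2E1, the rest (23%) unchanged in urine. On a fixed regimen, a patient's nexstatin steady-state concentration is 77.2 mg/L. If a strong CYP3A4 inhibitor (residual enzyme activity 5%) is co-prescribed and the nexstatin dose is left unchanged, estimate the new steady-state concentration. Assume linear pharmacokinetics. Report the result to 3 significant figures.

CYP3A4: 0.44 × 0.05 = 0.022
CYP2E1: 0.33 (unchanged)
Other: 0.23 (unchanged)
CL_new/CL_old = 0.022 + 0.33 + 0.23 = 0.582.
New steady-state concentration = baseline ÷ relative clearance = 77.2 / 0.582 = 133 mg/L.

133 mg/L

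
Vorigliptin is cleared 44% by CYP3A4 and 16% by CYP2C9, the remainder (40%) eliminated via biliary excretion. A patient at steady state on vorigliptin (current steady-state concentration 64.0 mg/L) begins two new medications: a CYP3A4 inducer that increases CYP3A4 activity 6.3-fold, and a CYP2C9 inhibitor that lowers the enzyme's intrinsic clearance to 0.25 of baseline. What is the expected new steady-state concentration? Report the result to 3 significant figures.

The CYP3A4 pathway (44% of clearance) increases to 6.3× activity: 0.44 × 6.3 = 2.772.
The CYP2C9 pathway (16% of clearance) is reduced to 0.25× activity: 0.16 × 0.25 = 0.04.
Non-CYP routes (40%) are unchanged.
Relative clearance = 2.772 + 0.04 + 0.4 = 3.212.
New steady-state concentration = 64.0 / 3.212 = 19.9 mg/L (concentration scales inversely with clearance).

19.9 mg/L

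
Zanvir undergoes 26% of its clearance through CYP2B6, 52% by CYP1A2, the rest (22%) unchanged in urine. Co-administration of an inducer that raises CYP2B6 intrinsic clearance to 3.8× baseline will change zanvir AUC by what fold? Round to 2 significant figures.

0.58

The CYP2B6 pathway (26% of clearance) is boosted to 3.8× activity: 0.26 × 3.8 = 0.988.
CYP1A2 (52%) and the residual 22% are unaffected.
Relative clearance = 0.988 + 0.52 + 0.22 = 1.728.
Since AUC ∝ 1/CL, the ratio is 1 / 1.728 = 0.58.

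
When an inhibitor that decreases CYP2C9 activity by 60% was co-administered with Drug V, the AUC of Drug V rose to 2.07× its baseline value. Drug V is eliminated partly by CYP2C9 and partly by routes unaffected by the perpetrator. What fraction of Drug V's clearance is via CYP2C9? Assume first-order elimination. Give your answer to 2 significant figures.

0.86

CL'/CL = 1 / 2.07 = 0.4831
0.4·fm + (1 − fm) = 0.4831
fm = (0.4831 − 1) / (0.4 − 1) = 0.86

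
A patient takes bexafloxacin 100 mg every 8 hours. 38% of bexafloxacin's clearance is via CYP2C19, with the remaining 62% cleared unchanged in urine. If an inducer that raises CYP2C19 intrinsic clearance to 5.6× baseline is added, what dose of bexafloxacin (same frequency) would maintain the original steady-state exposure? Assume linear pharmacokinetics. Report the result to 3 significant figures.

CYP2C19: 0.38 × 5.6 = 2.128
Other: 0.62 (unchanged)
Relative clearance = 2.128 + 0.62 = 2.748.
To maintain the same steady-state level, dose must scale with clearance: new dose = 100 × 2.748 = 275 mg.

275 mg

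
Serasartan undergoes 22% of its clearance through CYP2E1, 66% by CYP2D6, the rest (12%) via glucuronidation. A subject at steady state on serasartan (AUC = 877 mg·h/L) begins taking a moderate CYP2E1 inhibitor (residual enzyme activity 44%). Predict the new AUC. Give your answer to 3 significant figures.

1.00 × 10³ mg·h/L

The CYP2E1 pathway (22% of clearance) falls to 0.44× activity: 0.22 × 0.44 = 0.0968.
CYP2D6 (66%) and the residual 12% are unaffected.
CL_new/CL_old = 0.0968 + 0.66 + 0.12 = 0.8768.
With dosing unchanged, AUC scales as 1/CL: 877 / 0.8768 = 1.00 × 10³ mg·h/L.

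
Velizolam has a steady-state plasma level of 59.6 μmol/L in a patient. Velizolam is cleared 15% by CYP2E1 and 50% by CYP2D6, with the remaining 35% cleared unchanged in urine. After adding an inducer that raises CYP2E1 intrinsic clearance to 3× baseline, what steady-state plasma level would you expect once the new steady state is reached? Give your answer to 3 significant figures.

CYP2E1: 0.15 × 3 = 0.45
CYP2D6: 0.5 (unchanged)
Other: 0.35 (unchanged)
CL_new/CL_old = 0.45 + 0.5 + 0.35 = 1.3.
With dosing unchanged, steady-state plasma level scales as 1/CL: 59.6 / 1.3 = 45.8 μmol/L.

45.8 μmol/L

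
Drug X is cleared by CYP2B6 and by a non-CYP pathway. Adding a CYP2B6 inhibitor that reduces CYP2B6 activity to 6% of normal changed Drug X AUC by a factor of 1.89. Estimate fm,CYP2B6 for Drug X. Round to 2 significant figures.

CL'/CL = 1 / 1.89 = 0.5291
0.06·fm + (1 − fm) = 0.5291
fm = (0.5291 − 1) / (0.06 − 1) = 0.50

0.50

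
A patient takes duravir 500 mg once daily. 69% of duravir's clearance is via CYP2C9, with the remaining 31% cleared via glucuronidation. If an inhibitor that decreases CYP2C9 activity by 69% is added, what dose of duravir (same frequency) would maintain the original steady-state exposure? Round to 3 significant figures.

The CYP2C9 pathway (69% of clearance) falls to 0.31× activity: 0.69 × 0.31 = 0.2139.
Non-CYP routes (31%) are unchanged.
New clearance relative to baseline: 0.2139 + 0.31 = 0.5239.
Exposure is unchanged when dose changes in proportion to clearance. New dose = 500 mg × 0.5239 = 262 mg.

262 mg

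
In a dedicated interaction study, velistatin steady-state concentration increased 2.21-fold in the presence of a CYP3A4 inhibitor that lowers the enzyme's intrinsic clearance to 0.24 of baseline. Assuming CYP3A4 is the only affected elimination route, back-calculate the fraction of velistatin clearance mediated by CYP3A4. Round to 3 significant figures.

CL'/CL = 1 / 2.21 = 0.4525
0.24·fm + (1 − fm) = 0.4525
fm = (0.4525 − 1) / (0.24 − 1) = 0.720

0.720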